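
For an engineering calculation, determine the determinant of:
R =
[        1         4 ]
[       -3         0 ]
det(R) = 12

For a 2×2 matrix [[a, b], [c, d]], det = a*d - b*c.
det(R) = (1)*(0) - (4)*(-3) = 0 + 12 = 12.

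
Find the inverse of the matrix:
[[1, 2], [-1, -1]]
[[-1, -2], [1, 1]]

For [[a,b],[c,d]], inverse = (1/det)·[[d,-b],[-c,a]]
det = 1·-1 - 2·-1 = 1
Inverse = (1/1)·[[-1, -2], [1, 1]]
        = [[-1, -2], [1, 1]]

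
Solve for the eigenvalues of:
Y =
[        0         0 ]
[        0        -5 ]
λ = -5, 0

Solve det(Y - λI) = 0. For a 2×2 matrix the characteristic equation is λ² - (trace)λ + det = 0.
trace(Y) = a + d = 0 - 5 = -5.
det(Y) = a*d - b*c = (0)*(-5) - (0)*(0) = 0 - 0 = 0.
Characteristic equation: λ² - (-5)λ + (0) = 0.
Discriminant = (-5)² - 4*(0) = 25 - 0 = 25.
λ = (-5 ± √25) / 2 = (-5 ± 5) / 2 = -5, 0.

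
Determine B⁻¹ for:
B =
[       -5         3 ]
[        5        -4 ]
det(B) = 5
B⁻¹ =
[     -4/5      -3/5 ]
[       -1        -1 ]

For a 2×2 matrix B = [[a, b], [c, d]] with det(B) ≠ 0, B⁻¹ = (1/det(B)) * [[d, -b], [-c, a]].
det(B) = (-5)*(-4) - (3)*(5) = 20 - 15 = 5.
B⁻¹ = (1/5) * [[-4, -3], [-5, -5]].
Dividing each entry by 5 and reducing:
B⁻¹ =
[     -4/5      -3/5 ]
[       -1        -1 ]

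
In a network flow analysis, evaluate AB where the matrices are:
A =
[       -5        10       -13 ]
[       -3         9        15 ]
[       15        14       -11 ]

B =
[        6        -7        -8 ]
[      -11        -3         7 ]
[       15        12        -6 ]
AB =
[     -335      -151       188 ]
[      108       174        -3 ]
[     -229      -279        44 ]

Matrix multiplication: (AB)[i][j] = sum over k of A[i][k] * B[k][j].
  (AB)[0][0] = (-5)*(6) + (10)*(-11) + (-13)*(15) = -335
  (AB)[0][1] = (-5)*(-7) + (10)*(-3) + (-13)*(12) = -151
  (AB)[0][2] = (-5)*(-8) + (10)*(7) + (-13)*(-6) = 188
  (AB)[1][0] = (-3)*(6) + (9)*(-11) + (15)*(15) = 108
  (AB)[1][1] = (-3)*(-7) + (9)*(-3) + (15)*(12) = 174
  (AB)[1][2] = (-3)*(-8) + (9)*(7) + (15)*(-6) = -3
  (AB)[2][0] = (15)*(6) + (14)*(-11) + (-11)*(15) = -229
  (AB)[2][1] = (15)*(-7) + (14)*(-3) + (-11)*(12) = -279
  (AB)[2][2] = (15)*(-8) + (14)*(7) + (-11)*(-6) = 44
AB =
[     -335      -151       188 ]
[      108       174        -3 ]
[     -229      -279        44 ]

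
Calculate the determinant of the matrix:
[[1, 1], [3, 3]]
0

For a 2×2 matrix [[a, b], [c, d]], det = ad - bc
det = (1)(3) - (1)(3) = 3 - 3 = 0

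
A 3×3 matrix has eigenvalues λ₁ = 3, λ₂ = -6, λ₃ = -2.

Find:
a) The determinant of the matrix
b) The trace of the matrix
det = 36, trace = -5

Two standard eigenvalue identities:
- det(A) equals the product of the eigenvalues (counted with multiplicity).
- trace(A) equals the sum of the eigenvalues.
det(A) = (3)*(-6)*(-2) = 36.
trace(A) = 3 - 6 - 2 = -5.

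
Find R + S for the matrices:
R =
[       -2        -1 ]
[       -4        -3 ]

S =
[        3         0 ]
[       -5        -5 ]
R + S =
[        1        -1 ]
[       -9        -8 ]

Matrix addition is elementwise: (R+S)[i][j] = R[i][j] + S[i][j].
  (R+S)[0][0] = (-2) + (3) = 1
  (R+S)[0][1] = (-1) + (0) = -1
  (R+S)[1][0] = (-4) + (-5) = -9
  (R+S)[1][1] = (-3) + (-5) = -8
R + S =
[        1        -1 ]
[       -9        -8 ]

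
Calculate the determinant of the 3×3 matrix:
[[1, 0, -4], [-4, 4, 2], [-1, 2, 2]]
20

Expansion along first row:
det = 1·det([[4,2],[2,2]]) - 0·det([[-4,2],[-1,2]]) + -4·det([[-4,4],[-1,2]])
    = 1·(4·2 - 2·2) - 0·(-4·2 - 2·-1) + -4·(-4·2 - 4·-1)
    = 1·4 - 0·-6 + -4·-4
    = 4 + 0 + 16 = 20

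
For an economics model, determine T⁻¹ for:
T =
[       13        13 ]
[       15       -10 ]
det(T) = -325
T⁻¹ =
[     2/65      1/25 ]
[     3/65     -1/25 ]

For a 2×2 matrix T = [[a, b], [c, d]] with det(T) ≠ 0, T⁻¹ = (1/det(T)) * [[d, -b], [-c, a]].
det(T) = (13)*(-10) - (13)*(15) = -130 - 195 = -325.
T⁻¹ = (1/-325) * [[-10, -13], [-15, 13]].
Dividing each entry by -325 and reducing:
T⁻¹ =
[     2/65      1/25 ]
[     3/65     -1/25 ]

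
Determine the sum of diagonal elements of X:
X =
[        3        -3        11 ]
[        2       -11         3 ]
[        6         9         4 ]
tr(X) = 3 - 11 + 4 = -4

The trace of a square matrix is the sum of its diagonal entries.
Diagonal entries of X: X[0][0] = 3, X[1][1] = -11, X[2][2] = 4.
tr(X) = 3 - 11 + 4 = -4.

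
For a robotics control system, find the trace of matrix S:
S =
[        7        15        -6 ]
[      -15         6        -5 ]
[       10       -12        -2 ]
tr(S) = 7 + 6 - 2 = 11

The trace of a square matrix is the sum of its diagonal entries.
Diagonal entries of S: S[0][0] = 7, S[1][1] = 6, S[2][2] = -2.
tr(S) = 7 + 6 - 2 = 11.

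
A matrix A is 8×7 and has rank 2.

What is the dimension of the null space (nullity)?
5

The rank-nullity theorem for an m×n matrix states:
rank(A) + nullity(A) = n (the number of columns).
Here n = 7 and rank(A) = 2, so nullity(A) = 7 - 2 = 5.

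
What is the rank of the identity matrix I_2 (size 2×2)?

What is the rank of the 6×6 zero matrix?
rank(I_2) = 2, rank(0) = 0

The identity I_2 has 2 columns that are the standard basis vectors e_1, …, e_2. These are linearly independent, so all 2 columns are pivots and rank(I_2) = 2.
The 6×6 zero matrix has every entry zero, so every row is the zero row and there are no pivots; rank(0) = 0.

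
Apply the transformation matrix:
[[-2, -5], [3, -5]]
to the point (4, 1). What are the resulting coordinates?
(-13, 7)

Matrix multiplication:
[[-2, -5], [3, -5]] × [4, 1]ᵀ
= [-2×4 + -5×1, 3×4 + -5×1]ᵀ
= [-13.0000, 7.0000]ᵀ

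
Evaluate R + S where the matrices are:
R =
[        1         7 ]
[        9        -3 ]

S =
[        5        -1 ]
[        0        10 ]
R + S =
[        6         6 ]
[        9         7 ]

Matrix addition is elementwise: (R+S)[i][j] = R[i][j] + S[i][j].
  (R+S)[0][0] = (1) + (5) = 6
  (R+S)[0][1] = (7) + (-1) = 6
  (R+S)[1][0] = (9) + (0) = 9
  (R+S)[1][1] = (-3) + (10) = 7
R + S =
[        6         6 ]
[        9         7 ]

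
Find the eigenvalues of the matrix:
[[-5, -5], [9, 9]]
λ = 0 and λ = 4

Characteristic equation: det(A - λI) = 0
λ² - (trace)λ + (det) = 0
λ² - (4)λ + (0) = 0
λ² - 4λ + 0 = 0
Solving: λ = 0, 4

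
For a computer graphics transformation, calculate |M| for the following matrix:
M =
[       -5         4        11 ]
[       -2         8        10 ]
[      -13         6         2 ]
det(M) = 728

Expand along row 0 (cofactor expansion): det(M) = a*(e*i - f*h) - b*(d*i - f*g) + c*(d*h - e*g), where the 3×3 is [[a, b, c], [d, e, f], [g, h, i]].
Minor M_00 = (8)*(2) - (10)*(6) = 16 - 60 = -44.
Minor M_01 = (-2)*(2) - (10)*(-13) = -4 + 130 = 126.
Minor M_02 = (-2)*(6) - (8)*(-13) = -12 + 104 = 92.
det(M) = (-5)*(-44) - (4)*(126) + (11)*(92) = 220 - 504 + 1012 = 728.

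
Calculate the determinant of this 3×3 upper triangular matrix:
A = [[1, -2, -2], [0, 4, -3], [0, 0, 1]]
4

The determinant of a triangular matrix is the product of its diagonal entries (the off-diagonal entries above the diagonal do not affect it).
det(A) = (1) * (4) * (1) = 4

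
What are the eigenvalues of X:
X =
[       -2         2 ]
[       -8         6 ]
λ = 2, 2

Solve det(X - λI) = 0. For a 2×2 matrix the characteristic equation is λ² - (trace)λ + det = 0.
trace(X) = a + d = -2 + 6 = 4.
det(X) = a*d - b*c = (-2)*(6) - (2)*(-8) = -12 + 16 = 4.
Characteristic equation: λ² - (4)λ + (4) = 0.
Discriminant = (4)² - 4*(4) = 16 - 16 = 0.
λ = (4 ± √0) / 2 = (4 ± 0) / 2 = 2, 2.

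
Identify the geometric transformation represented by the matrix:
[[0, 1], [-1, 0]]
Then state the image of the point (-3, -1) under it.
rotation by 90° clockwise (i.e., 270° counterclockwise); image of (-3, -1) is (-1, 3)

This matches the form [[cos θ, -sin θ], [sin θ, cos θ]] of a rotation matrix; reading off cos θ and sin θ gives the angle.
The matrix [[0, 1], [-1, 0]] represents: rotation by 90° clockwise (i.e., 270° counterclockwise).
Applying it to (-3, -1): [0·-3 + 1·-1, -1·-3 + 0·-1] = (-1, 3).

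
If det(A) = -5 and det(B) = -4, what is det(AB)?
20

Use the multiplicative property of determinants: det(AB) = det(A)*det(B).
det(AB) = (-5)*(-4) = 20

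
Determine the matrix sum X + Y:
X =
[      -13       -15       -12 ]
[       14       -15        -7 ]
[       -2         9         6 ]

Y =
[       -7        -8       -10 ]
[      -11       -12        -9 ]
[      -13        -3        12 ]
X + Y =
[      -20       -23       -22 ]
[        3       -27       -16 ]
[      -15         6        18 ]

Matrix addition is elementwise: (X+Y)[i][j] = X[i][j] + Y[i][j].
  (X+Y)[0][0] = (-13) + (-7) = -20
  (X+Y)[0][1] = (-15) + (-8) = -23
  (X+Y)[0][2] = (-12) + (-10) = -22
  (X+Y)[1][0] = (14) + (-11) = 3
  (X+Y)[1][1] = (-15) + (-12) = -27
  (X+Y)[1][2] = (-7) + (-9) = -16
  (X+Y)[2][0] = (-2) + (-13) = -15
  (X+Y)[2][1] = (9) + (-3) = 6
  (X+Y)[2][2] = (6) + (12) = 18
X + Y =
[      -20       -23       -22 ]
[        3       -27       -16 ]
[      -15         6        18 ]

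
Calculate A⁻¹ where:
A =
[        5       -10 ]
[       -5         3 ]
det(A) = -35
A⁻¹ =
[    -3/35      -2/7 ]
[     -1/7      -1/7 ]

For a 2×2 matrix A = [[a, b], [c, d]] with det(A) ≠ 0, A⁻¹ = (1/det(A)) * [[d, -b], [-c, a]].
det(A) = (5)*(3) - (-10)*(-5) = 15 - 50 = -35.
A⁻¹ = (1/-35) * [[3, 10], [5, 5]].
Dividing each entry by -35 and reducing:
A⁻¹ =
[    -3/35      -2/7 ]
[     -1/7      -1/7 ]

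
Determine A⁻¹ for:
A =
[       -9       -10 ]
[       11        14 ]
det(A) = -16
A⁻¹ =
[     -7/8      -5/8 ]
[    11/16      9/16 ]

For a 2×2 matrix A = [[a, b], [c, d]] with det(A) ≠ 0, A⁻¹ = (1/det(A)) * [[d, -b], [-c, a]].
det(A) = (-9)*(14) - (-10)*(11) = -126 + 110 = -16.
A⁻¹ = (1/-16) * [[14, 10], [-11, -9]].
Dividing each entry by -16 and reducing:
A⁻¹ =
[     -7/8      -5/8 ]
[    11/16      9/16 ]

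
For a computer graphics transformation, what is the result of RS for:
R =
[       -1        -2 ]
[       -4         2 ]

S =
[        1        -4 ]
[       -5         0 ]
RS =
[        9         4 ]
[      -14        16 ]

Matrix multiplication: (RS)[i][j] = sum over k of R[i][k] * S[k][j].
  (RS)[0][0] = (-1)*(1) + (-2)*(-5) = 9
  (RS)[0][1] = (-1)*(-4) + (-2)*(0) = 4
  (RS)[1][0] = (-4)*(1) + (2)*(-5) = -14
  (RS)[1][1] = (-4)*(-4) + (2)*(0) = 16
RS =
[        9         4 ]
[      -14        16 ]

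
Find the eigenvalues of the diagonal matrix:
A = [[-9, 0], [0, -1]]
λ₁ = -9, λ₂ = -1

The characteristic polynomial of A is det(A - λI) = (-9 - λ)(-1 - λ) = 0.
The roots are λ = -9 and λ = -1, so the eigenvalues are the diagonal entries.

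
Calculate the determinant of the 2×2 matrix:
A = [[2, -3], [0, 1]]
2

For A = [[a, b], [c, d]], det(A) = a*d - b*c.
det(A) = (2)*(1) - (-3)*(0) = 2 - 0 = 2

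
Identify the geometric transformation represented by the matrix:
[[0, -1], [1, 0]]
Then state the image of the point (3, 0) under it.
rotation by 90° counterclockwise; image of (3, 0) is (0, 3)

This matches the form [[cos θ, -sin θ], [sin θ, cos θ]] of a rotation matrix; reading off cos θ and sin θ gives the angle.
The matrix [[0, -1], [1, 0]] represents: rotation by 90° counterclockwise.
Applying it to (3, 0): [0·3 + -1·0, 1·3 + 0·0] = (0, 3).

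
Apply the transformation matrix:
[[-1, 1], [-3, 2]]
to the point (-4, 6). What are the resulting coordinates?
(10, 24)

Matrix multiplication:
[[-1, 1], [-3, 2]] × [-4, 6]ᵀ
= [-1×-4 + 1×6, -3×-4 + 2×6]ᵀ
= [10.0000, 24.0000]ᵀ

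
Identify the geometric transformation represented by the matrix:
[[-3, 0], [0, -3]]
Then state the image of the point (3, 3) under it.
uniform scaling by factor -3; image of (3, 3) is (-9, -9)

This is a diagonal matrix with equal entries -3, so it scales both axes by the same factor -3.
The matrix [[-3, 0], [0, -3]] represents: uniform scaling by factor -3.
Applying it to (3, 3): [-3·3 + 0·3, 0·3 + -3·3] = (-9, -9).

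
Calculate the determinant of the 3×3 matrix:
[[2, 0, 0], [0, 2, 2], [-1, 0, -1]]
-4

Expansion along first row:
det = 2·det([[2,2],[0,-1]]) - 0·det([[0,2],[-1,-1]]) + 0·det([[0,2],[-1,0]])
    = 2·(2·-1 - 2·0) - 0·(0·-1 - 2·-1) + 0·(0·0 - 2·-1)
    = 2·-2 - 0·2 + 0·2
    = -4 + 0 + 0 = -4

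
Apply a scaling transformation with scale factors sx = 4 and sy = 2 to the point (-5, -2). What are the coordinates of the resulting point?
(-20, -4)

Scaling matrix:
[[4, 0], [0, 2]]
Result: (-5 × 4, -2 × 2) = (-20, -4)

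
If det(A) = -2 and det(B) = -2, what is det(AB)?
4

Use the multiplicative property of determinants: det(AB) = det(A)*det(B).
det(AB) = (-2)*(-2) = 4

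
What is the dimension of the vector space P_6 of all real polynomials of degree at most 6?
Dimension = 7

A polynomial of degree at most 6 can be written as a₀ + a₁x + a₂x² + … + a_6x^6, with 7 free coefficients a₀, …, a_6.
The set {1, x, x², …, x^6} is a basis: it spans P_6 (every such polynomial is a linear combination of these) and is linearly independent (a polynomial is zero iff all its coefficients are zero).
Therefore dim(P_6) = 6 + 1 = 7.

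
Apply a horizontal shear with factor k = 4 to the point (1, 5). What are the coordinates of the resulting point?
(21, 5)

Shear matrix for horizontal shear with factor k = 4:
[[1, 4], [0, 1]]
Result: (1, 5) → (21, 5)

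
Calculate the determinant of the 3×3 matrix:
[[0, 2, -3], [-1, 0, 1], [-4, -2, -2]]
-18

Expansion along first row:
det = 0·det([[0,1],[-2,-2]]) - 2·det([[-1,1],[-4,-2]]) + -3·det([[-1,0],[-4,-2]])
    = 0·(0·-2 - 1·-2) - 2·(-1·-2 - 1·-4) + -3·(-1·-2 - 0·-4)
    = 0·2 - 2·6 + -3·2
    = 0 + -12 + -6 = -18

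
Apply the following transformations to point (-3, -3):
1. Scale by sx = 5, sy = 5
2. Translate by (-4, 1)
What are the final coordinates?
(-19, -14)

Step 1: Scale (-3, -3) by (sx, sy) = (5, 5) → (-15, -15)
Step 2: Translate by (-4, 1) → (-19, -14)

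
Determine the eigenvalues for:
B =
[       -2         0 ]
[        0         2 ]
λ = -2, 2

Solve det(B - λI) = 0. For a 2×2 matrix the characteristic equation is λ² - (trace)λ + det = 0.
trace(B) = a + d = -2 + 2 = 0.
det(B) = a*d - b*c = (-2)*(2) - (0)*(0) = -4 - 0 = -4.
Characteristic equation: λ² - (0)λ + (-4) = 0.
Discriminant = (0)² - 4*(-4) = 0 + 16 = 16.
λ = (0 ± √16) / 2 = (0 ± 4) / 2 = -2, 2.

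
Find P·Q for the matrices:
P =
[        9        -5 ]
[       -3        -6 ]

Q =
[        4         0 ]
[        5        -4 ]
PQ =
[       11        20 ]
[      -42        24 ]

Matrix multiplication: (PQ)[i][j] = sum over k of P[i][k] * Q[k][j].
  (PQ)[0][0] = (9)*(4) + (-5)*(5) = 11
  (PQ)[0][1] = (9)*(0) + (-5)*(-4) = 20
  (PQ)[1][0] = (-3)*(4) + (-6)*(5) = -42
  (PQ)[1][1] = (-3)*(0) + (-6)*(-4) = 24
PQ =
[       11        20 ]
[      -42        24 ]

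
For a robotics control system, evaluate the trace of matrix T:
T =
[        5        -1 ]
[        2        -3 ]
tr(T) = 5 - 3 = 2

The trace of a square matrix is the sum of its diagonal entries.
Diagonal entries of T: T[0][0] = 5, T[1][1] = -3.
tr(T) = 5 - 3 = 2.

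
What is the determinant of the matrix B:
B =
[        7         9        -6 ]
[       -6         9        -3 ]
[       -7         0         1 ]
det(B) = -72

Expand along row 0 (cofactor expansion): det(B) = a*(e*i - f*h) - b*(d*i - f*g) + c*(d*h - e*g), where the 3×3 is [[a, b, c], [d, e, f], [g, h, i]].
Minor M_00 = (9)*(1) - (-3)*(0) = 9 - 0 = 9.
Minor M_01 = (-6)*(1) - (-3)*(-7) = -6 - 21 = -27.
Minor M_02 = (-6)*(0) - (9)*(-7) = 0 + 63 = 63.
det(B) = (7)*(9) - (9)*(-27) + (-6)*(63) = 63 + 243 - 378 = -72.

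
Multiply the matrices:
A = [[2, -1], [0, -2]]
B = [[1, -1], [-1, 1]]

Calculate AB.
[[3, -3], [2, -2]]

Each entry (i,j) of AB = sum over k of A[i][k]*B[k][j].
(AB)[0][0] = (2)*(1) + (-1)*(-1) = 3
(AB)[0][1] = (2)*(-1) + (-1)*(1) = -3
(AB)[1][0] = (0)*(1) + (-2)*(-1) = 2
(AB)[1][1] = (0)*(-1) + (-2)*(1) = -2
AB = [[3, -3], [2, -2]]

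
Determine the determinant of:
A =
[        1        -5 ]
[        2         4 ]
det(A) = 14

For a 2×2 matrix [[a, b], [c, d]], det = a*d - b*c.
det(A) = (1)*(4) - (-5)*(2) = 4 + 10 = 14.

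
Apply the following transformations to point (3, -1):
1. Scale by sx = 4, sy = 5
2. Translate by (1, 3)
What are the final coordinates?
(13, -2)

Step 1: Scale (3, -1) by (sx, sy) = (4, 5) → (12, -5)
Step 2: Translate by (1, 3) → (13, -2)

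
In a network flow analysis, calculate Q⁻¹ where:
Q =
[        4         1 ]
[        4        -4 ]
det(Q) = -20
Q⁻¹ =
[      1/5      1/20 ]
[      1/5      -1/5 ]

For a 2×2 matrix Q = [[a, b], [c, d]] with det(Q) ≠ 0, Q⁻¹ = (1/det(Q)) * [[d, -b], [-c, a]].
det(Q) = (4)*(-4) - (1)*(4) = -16 - 4 = -20.
Q⁻¹ = (1/-20) * [[-4, -1], [-4, 4]].
Dividing each entry by -20 and reducing:
Q⁻¹ =
[      1/5      1/20 ]
[      1/5      -1/5 ]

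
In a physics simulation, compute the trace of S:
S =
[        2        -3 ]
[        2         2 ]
tr(S) = 2 + 2 = 4

The trace of a square matrix is the sum of its diagonal entries.
Diagonal entries of S: S[0][0] = 2, S[1][1] = 2.
tr(S) = 2 + 2 = 4.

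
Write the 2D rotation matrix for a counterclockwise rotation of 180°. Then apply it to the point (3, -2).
R = [[-1, 0], [0, -1]]; R·(3, -2) = (-3, 2)

Rotation matrix formula: R(θ) = [[cos θ, -sin θ], [sin θ, cos θ]]
For θ = 180°:
cos(180°) = -1
sin(180°) = 0
R = [[-1, 0], [0, -1]]
Apply to (3, -2): [-1·3 + (0)·-2, 0·3 + -1·-2] = (-3, 2)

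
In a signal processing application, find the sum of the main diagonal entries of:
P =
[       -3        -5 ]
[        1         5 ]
tr(P) = -3 + 5 = 2

The trace of a square matrix is the sum of its diagonal entries.
Diagonal entries of P: P[0][0] = -3, P[1][1] = 5.
tr(P) = -3 + 5 = 2.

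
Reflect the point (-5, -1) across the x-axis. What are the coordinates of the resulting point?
(-5, 1)

Reflection across x-axis: (-5, -1) → (-5, 1)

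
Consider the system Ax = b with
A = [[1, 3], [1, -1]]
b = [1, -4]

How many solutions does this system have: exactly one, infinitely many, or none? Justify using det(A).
Exactly one solution

Compute det(A) = (1)*(-1) - (3)*(1) = -4.
Because det(A) ≠ 0, A is invertible and Ax = b has a unique solution for every b (here x = A⁻¹ b).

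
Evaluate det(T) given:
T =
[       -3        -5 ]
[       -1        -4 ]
det(T) = 7

For a 2×2 matrix [[a, b], [c, d]], det = a*d - b*c.
det(T) = (-3)*(-4) - (-5)*(-1) = 12 - 5 = 7.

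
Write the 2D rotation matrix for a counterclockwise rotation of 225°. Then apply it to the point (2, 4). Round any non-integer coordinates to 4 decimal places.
R = [[-√2/2, √2/2], [-√2/2, -√2/2]]; R·(2, 4) = (1.4142, -4.2426)

Rotation matrix formula: R(θ) = [[cos θ, -sin θ], [sin θ, cos θ]]
For θ = 225°:
cos(225°) = -√2/2
sin(225°) = -√2/2
R = [[-√2/2, √2/2], [-√2/2, -√2/2]]
Apply to (2, 4): [-√2/2·2 + (√2/2)·4, -√2/2·2 + -√2/2·4] = (1.4142, -4.2426)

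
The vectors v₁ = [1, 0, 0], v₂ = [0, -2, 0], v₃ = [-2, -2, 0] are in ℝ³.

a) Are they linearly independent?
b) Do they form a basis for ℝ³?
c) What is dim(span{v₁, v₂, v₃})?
Not independent, not a basis, dim(span) = 2

Check whether v₃ can be written as a linear combination of v₁ and v₂.
v₃ = (-2)·v₁ + (1)·v₂ = [-2, -2, 0], so the three vectors are linearly dependent.
Thus they do not form a basis for ℝ³, and dim(span{v₁, v₂, v₃}) = 2 (spanned by v₁ and v₂).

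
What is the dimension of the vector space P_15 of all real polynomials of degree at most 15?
Dimension = 16

A polynomial of degree at most 15 can be written as a₀ + a₁x + a₂x² + … + a_15x^15, with 16 free coefficients a₀, …, a_15.
The set {1, x, x², …, x^15} is a basis: it spans P_15 (every such polynomial is a linear combination of these) and is linearly independent (a polynomial is zero iff all its coefficients are zero).
Therefore dim(P_15) = 15 + 1 = 16.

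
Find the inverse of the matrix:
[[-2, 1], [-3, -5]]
[[-5/13, -1/13], [3/13, -2/13]]

For [[a,b],[c,d]], inverse = (1/det)·[[d,-b],[-c,a]]
det = -2·-5 - 1·-3 = 13
Inverse = (1/13)·[[-5, -1], [3, -2]]
        = [[-5/13, -1/13], [3/13, -2/13]]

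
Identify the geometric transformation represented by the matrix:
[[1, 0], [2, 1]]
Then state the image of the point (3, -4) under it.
vertical shear with factor 2; image of (3, -4) is (3, 2)

The matrix [[1, 0], [k, 1]] sends (x, y) to (x, 2x + y), leaving the x-coordinate fixed: a vertical shear.
The matrix [[1, 0], [2, 1]] represents: vertical shear with factor 2.
Applying it to (3, -4): [1·3 + 0·-4, 2·3 + 1·-4] = (3, 2).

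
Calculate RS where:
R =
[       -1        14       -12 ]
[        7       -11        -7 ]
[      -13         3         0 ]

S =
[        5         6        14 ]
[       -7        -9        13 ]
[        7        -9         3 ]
RS =
[     -187       -24       132 ]
[       63       204       -66 ]
[      -86      -105      -143 ]

Matrix multiplication: (RS)[i][j] = sum over k of R[i][k] * S[k][j].
  (RS)[0][0] = (-1)*(5) + (14)*(-7) + (-12)*(7) = -187
  (RS)[0][1] = (-1)*(6) + (14)*(-9) + (-12)*(-9) = -24
  (RS)[0][2] = (-1)*(14) + (14)*(13) + (-12)*(3) = 132
  (RS)[1][0] = (7)*(5) + (-11)*(-7) + (-7)*(7) = 63
  (RS)[1][1] = (7)*(6) + (-11)*(-9) + (-7)*(-9) = 204
  (RS)[1][2] = (7)*(14) + (-11)*(13) + (-7)*(3) = -66
  (RS)[2][0] = (-13)*(5) + (3)*(-7) + (0)*(7) = -86
  (RS)[2][1] = (-13)*(6) + (3)*(-9) + (0)*(-9) = -105
  (RS)[2][2] = (-13)*(14) + (3)*(13) + (0)*(3) = -143
RS =
[     -187       -24       132 ]
[       63       204       -66 ]
[      -86      -105      -143 ]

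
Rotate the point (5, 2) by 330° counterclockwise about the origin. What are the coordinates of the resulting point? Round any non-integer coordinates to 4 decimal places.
(5.3301, -0.7679)

Rotation matrix R(θ) = [[cos θ, -sin θ], [sin θ, cos θ]]; for θ = 330°:
R = [[√3/2, 1/2], [-1/2, √3/2]]
Result: R × [5, 2]ᵀ = [√3/2·5 + (1/2)·2, -1/2·5 + (√3/2)·2]ᵀ = (5.3301, -0.7679)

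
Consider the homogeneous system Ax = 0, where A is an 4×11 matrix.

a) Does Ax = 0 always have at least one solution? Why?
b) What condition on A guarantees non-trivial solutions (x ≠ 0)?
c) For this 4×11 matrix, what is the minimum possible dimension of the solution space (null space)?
a) Yes, x = 0 is always a solution. b) When A has linearly dependent columns (rank < n). c) Minimum nullity = 7.

a) x = 0 satisfies A·0 = 0, so the zero vector is always a solution.
b) Non-trivial solutions exist iff the columns of A are linearly dependent, equivalently rank(A) < n (the number of columns).
c) By rank-nullity, rank(A) + nullity(A) = n = 11. Since A has only 4 rows, rank(A) ≤ 4, so nullity(A) ≥ 11 - 4 = 7.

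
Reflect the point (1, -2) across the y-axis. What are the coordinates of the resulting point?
(-1, -2)

Reflection across y-axis: (1, -2) → (-1, -2)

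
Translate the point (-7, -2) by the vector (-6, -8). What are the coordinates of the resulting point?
(-13, -10)

Translation by (-6, -8):
x' = -7 + -6 = -13
y' = -2 + -8 = -10
Homogeneous matrix: [[1, 0, -6], [0, 1, -8], [0, 0, 1]]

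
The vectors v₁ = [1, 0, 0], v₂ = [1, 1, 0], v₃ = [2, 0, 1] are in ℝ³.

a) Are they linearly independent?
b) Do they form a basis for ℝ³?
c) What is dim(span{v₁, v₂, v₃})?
Yes independent, yes basis, dim = 3

Stack v₁, v₂, v₃ as rows of a 3×3 matrix.
[[1, 0, 0]; [1, 1, 0]; [2, 0, 1]] is already lower triangular with nonzero diagonal entries (1, 1, 1), so its determinant is the product of the diagonal entries, det = (1)·(1)·(1) = 1 ≠ 0, and the rows are linearly independent.
Three linearly independent vectors in ℝ³ form a basis for ℝ³, so dim(span{v₁,v₂,v₃}) = 3.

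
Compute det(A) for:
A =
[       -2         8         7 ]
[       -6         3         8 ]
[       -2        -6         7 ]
det(A) = 364

Expand along row 0 (cofactor expansion): det(A) = a*(e*i - f*h) - b*(d*i - f*g) + c*(d*h - e*g), where the 3×3 is [[a, b, c], [d, e, f], [g, h, i]].
Minor M_00 = (3)*(7) - (8)*(-6) = 21 + 48 = 69.
Minor M_01 = (-6)*(7) - (8)*(-2) = -42 + 16 = -26.
Minor M_02 = (-6)*(-6) - (3)*(-2) = 36 + 6 = 42.
det(A) = (-2)*(69) - (8)*(-26) + (7)*(42) = -138 + 208 + 294 = 364.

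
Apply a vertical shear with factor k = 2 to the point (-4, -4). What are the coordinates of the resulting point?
(-4, -12)

Shear matrix for vertical shear with factor k = 2:
[[1, 0], [2, 1]]
Result: (-4, -4) → (-4, -12)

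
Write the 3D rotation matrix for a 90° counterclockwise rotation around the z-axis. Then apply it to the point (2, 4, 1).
R = [[0, -1, 0], [1, 0, 0], [0, 0, 1]]; R·(2, 4, 1) = (-4, 2, 1)

Rotation matrix for 90° around z-axis:
cos(90°) = 0, sin(90°) = 1
R = [[0, -1, 0], [1, 0, 0], [0, 0, 1]]
Apply to (2, 4, 1): R·[2, 4, 1]ᵀ = (-4, 2, 1)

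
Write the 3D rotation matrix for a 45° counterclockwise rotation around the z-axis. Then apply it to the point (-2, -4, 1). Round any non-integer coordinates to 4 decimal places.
R = [[√2/2, -√2/2, 0], [√2/2, √2/2, 0], [0, 0, 1]]; R·(-2, -4, 1) = (1.4142, -4.2426, 1.0000)

Rotation matrix for 45° around z-axis:
cos(45°) = √2/2, sin(45°) = √2/2
R = [[√2/2, -√2/2, 0], [√2/2, √2/2, 0], [0, 0, 1]]
Apply to (-2, -4, 1): R·[-2, -4, 1]ᵀ = (1.4142, -4.2426, 1.0000)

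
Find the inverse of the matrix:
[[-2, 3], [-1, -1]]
[[-1/5, -3/5], [1/5, -2/5]]

For [[a,b],[c,d]], inverse = (1/det)·[[d,-b],[-c,a]]
det = -2·-1 - 3·-1 = 5
Inverse = (1/5)·[[-1, -3], [1, -2]]
        = [[-1/5, -3/5], [1/5, -2/5]]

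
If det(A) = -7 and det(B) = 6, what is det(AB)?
-42

Use the multiplicative property of determinants: det(AB) = det(A)*det(B).
det(AB) = (-7)*(6) = -42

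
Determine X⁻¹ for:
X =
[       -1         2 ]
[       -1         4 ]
det(X) = -2
X⁻¹ =
[       -2         1 ]
[     -1/2       1/2 ]

For a 2×2 matrix X = [[a, b], [c, d]] with det(X) ≠ 0, X⁻¹ = (1/det(X)) * [[d, -b], [-c, a]].
det(X) = (-1)*(4) - (2)*(-1) = -4 + 2 = -2.
X⁻¹ = (1/-2) * [[4, -2], [1, -1]].
Dividing each entry by -2 and reducing:
X⁻¹ =
[       -2         1 ]
[     -1/2       1/2 ]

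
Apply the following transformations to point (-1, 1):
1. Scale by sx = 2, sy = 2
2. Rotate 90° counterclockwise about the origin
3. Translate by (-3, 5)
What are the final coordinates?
(-5, 3)

Step 1: Scale → (-2, 2)
Step 2: Rotate 90° → (-2, -2)
Step 3: Translate → (-5, 3)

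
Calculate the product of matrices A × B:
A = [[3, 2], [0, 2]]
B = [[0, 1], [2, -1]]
[[4, 1], [4, -2]]

Matrix multiplication:
C[0][0] = 3×0 + 2×2 = 4
C[0][1] = 3×1 + 2×-1 = 1
C[1][0] = 0×0 + 2×2 = 4
C[1][1] = 0×1 + 2×-1 = -2
Result: [[4, 1], [4, -2]]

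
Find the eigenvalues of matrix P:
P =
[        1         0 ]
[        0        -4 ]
λ = -4, 1

Solve det(P - λI) = 0. For a 2×2 matrix the characteristic equation is λ² - (trace)λ + det = 0.
trace(P) = a + d = 1 - 4 = -3.
det(P) = a*d - b*c = (1)*(-4) - (0)*(0) = -4 - 0 = -4.
Characteristic equation: λ² - (-3)λ + (-4) = 0.
Discriminant = (-3)² - 4*(-4) = 9 + 16 = 25.
λ = (-3 ± √25) / 2 = (-3 ± 5) / 2 = -4, 1.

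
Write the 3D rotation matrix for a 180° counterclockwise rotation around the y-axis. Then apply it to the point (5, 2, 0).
R = [[-1, 0, 0], [0, 1, 0], [0, 0, -1]]; R·(5, 2, 0) = (-5, 2, 0)

Rotation matrix for 180° around y-axis:
cos(180°) = -1, sin(180°) = 0
R = [[-1, 0, 0], [0, 1, 0], [0, 0, -1]]
Apply to (5, 2, 0): R·[5, 2, 0]ᵀ = (-5, 2, 0)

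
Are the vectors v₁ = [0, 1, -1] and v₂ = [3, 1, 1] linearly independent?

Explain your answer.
Yes, linearly independent

Two vectors are linearly dependent iff one is a scalar multiple of the other.
No single scalar k satisfies v₂ = k·v₁ (the ratios of corresponding entries disagree), so v₁ and v₂ are linearly independent.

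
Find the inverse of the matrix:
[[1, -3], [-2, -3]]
[[1/3, -1/3], [-2/9, -1/9]]

For [[a,b],[c,d]], inverse = (1/det)·[[d,-b],[-c,a]]
det = 1·-3 - -3·-2 = -9
Inverse = (1/-9)·[[-3, 3], [2, 1]]
        = [[1/3, -1/3], [-2/9, -1/9]]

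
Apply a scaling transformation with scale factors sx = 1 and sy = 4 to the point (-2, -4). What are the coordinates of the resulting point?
(-2, -16)

Scaling matrix:
[[1, 0], [0, 4]]
Result: (-2 × 1, -4 × 4) = (-2, -16)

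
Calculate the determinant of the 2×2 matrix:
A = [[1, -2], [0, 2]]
2

For A = [[a, b], [c, d]], det(A) = a*d - b*c.
det(A) = (1)*(2) - (-2)*(0) = 2 - 0 = 2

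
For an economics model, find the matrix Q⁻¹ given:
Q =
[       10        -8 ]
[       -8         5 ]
det(Q) = -14
Q⁻¹ =
[    -5/14      -4/7 ]
[     -4/7      -5/7 ]

For a 2×2 matrix Q = [[a, b], [c, d]] with det(Q) ≠ 0, Q⁻¹ = (1/det(Q)) * [[d, -b], [-c, a]].
det(Q) = (10)*(5) - (-8)*(-8) = 50 - 64 = -14.
Q⁻¹ = (1/-14) * [[5, 8], [8, 10]].
Dividing each entry by -14 and reducing:
Q⁻¹ =
[    -5/14      -4/7 ]
[     -4/7      -5/7 ]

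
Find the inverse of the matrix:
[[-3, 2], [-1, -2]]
[[-1/4, -1/4], [1/8, -3/8]]

For [[a,b],[c,d]], inverse = (1/det)·[[d,-b],[-c,a]]
det = -3·-2 - 2·-1 = 8
Inverse = (1/8)·[[-2, -2], [1, -3]]
        = [[-1/4, -1/4], [1/8, -3/8]]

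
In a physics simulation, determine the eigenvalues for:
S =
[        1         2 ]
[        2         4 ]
λ = 0, 5

Solve det(S - λI) = 0. For a 2×2 matrix the characteristic equation is λ² - (trace)λ + det = 0.
trace(S) = a + d = 1 + 4 = 5.
det(S) = a*d - b*c = (1)*(4) - (2)*(2) = 4 - 4 = 0.
Characteristic equation: λ² - (5)λ + (0) = 0.
Discriminant = (5)² - 4*(0) = 25 - 0 = 25.
λ = (5 ± √25) / 2 = (5 ± 5) / 2 = 0, 5.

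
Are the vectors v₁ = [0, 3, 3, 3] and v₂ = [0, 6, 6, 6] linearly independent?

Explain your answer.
No, linearly dependent (v₂ = 2·v₁)

Check whether there is a scalar k with v₂ = k·v₁.
Comparing components, k = 2 satisfies 2·[0, 3, 3, 3] = [0, 6, 6, 6].
Since v₂ is a scalar multiple of v₁, the two vectors are linearly dependent.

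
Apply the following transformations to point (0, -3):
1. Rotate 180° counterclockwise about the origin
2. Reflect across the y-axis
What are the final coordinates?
(0, 3)

Step 1: Rotate 180° → (0, 3)
Step 2: Reflect across the y-axis → (0, 3)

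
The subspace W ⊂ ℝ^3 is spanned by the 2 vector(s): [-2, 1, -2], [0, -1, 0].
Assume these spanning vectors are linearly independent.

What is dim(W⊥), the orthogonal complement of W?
dim(W⊥) = 1

For any subspace W of ℝ^n, dim(W) + dim(W⊥) = n (the whole-space dimension).
Here the given 2 vectors are linearly independent, so dim(W) = 2.
Thus dim(W⊥) = n - dim(W) = 3 - 2 = 1.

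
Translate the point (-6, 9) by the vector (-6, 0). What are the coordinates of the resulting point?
(-12, 9)

Translation by (-6, 0):
x' = -6 + -6 = -12
y' = 9 + 0 = 9
Homogeneous matrix: [[1, 0, -6], [0, 1, 0], [0, 0, 1]]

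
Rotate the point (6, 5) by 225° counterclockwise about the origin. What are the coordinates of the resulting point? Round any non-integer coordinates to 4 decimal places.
(-0.7071, -7.7782)

Rotation matrix R(θ) = [[cos θ, -sin θ], [sin θ, cos θ]]; for θ = 225°:
R = [[-√2/2, √2/2], [-√2/2, -√2/2]]
Result: R × [6, 5]ᵀ = [-√2/2·6 + (√2/2)·5, -√2/2·6 + (-√2/2)·5]ᵀ = (-0.7071, -7.7782)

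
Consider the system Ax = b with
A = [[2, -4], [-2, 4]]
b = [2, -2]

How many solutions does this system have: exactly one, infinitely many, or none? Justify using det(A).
Infinitely many solutions

det(A) = (2)*(4) - (-4)*(-2) = 0, so A is singular (column 2 is -2 times column 1).
b = [2, -2] = 1 * column 1 of A, so b lies in the column space of A.
A singular matrix whose right-hand side is in its column space gives a 1-parameter family of solutions — infinitely many.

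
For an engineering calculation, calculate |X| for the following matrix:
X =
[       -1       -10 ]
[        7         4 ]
det(X) = 66

For a 2×2 matrix [[a, b], [c, d]], det = a*d - b*c.
det(X) = (-1)*(4) - (-10)*(7) = -4 + 70 = 66.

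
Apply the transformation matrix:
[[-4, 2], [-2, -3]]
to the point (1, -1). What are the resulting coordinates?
(-6, 1)

Matrix multiplication:
[[-4, 2], [-2, -3]] × [1, -1]ᵀ
= [-4×1 + 2×-1, -2×1 + -3×-1]ᵀ
= [-6.0000, 1.0000]ᵀ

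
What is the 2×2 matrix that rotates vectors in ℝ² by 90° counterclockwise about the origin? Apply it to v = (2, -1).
R = [[0, -1], [1, 0]]; R·v = (1, 2)

A counterclockwise rotation by angle θ in ℝ² has matrix R(θ) = [[cos θ, -sin θ], [sin θ, cos θ]].
For θ = 90°: cos θ = 0, sin θ = 1.
R(90°) = [[0, -1], [1, 0]].
R·v = [0·2 + (-1)·-1, 1·2 + 0·-1] = (1, 2).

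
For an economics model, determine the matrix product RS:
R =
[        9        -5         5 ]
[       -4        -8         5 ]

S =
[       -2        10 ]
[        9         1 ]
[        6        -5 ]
RS =
[      -33        60 ]
[      -34       -73 ]

Matrix multiplication: (RS)[i][j] = sum over k of R[i][k] * S[k][j].
  (RS)[0][0] = (9)*(-2) + (-5)*(9) + (5)*(6) = -33
  (RS)[0][1] = (9)*(10) + (-5)*(1) + (5)*(-5) = 60
  (RS)[1][0] = (-4)*(-2) + (-8)*(9) + (5)*(6) = -34
  (RS)[1][1] = (-4)*(10) + (-8)*(1) + (5)*(-5) = -73
RS =
[      -33        60 ]
[      -34       -73 ]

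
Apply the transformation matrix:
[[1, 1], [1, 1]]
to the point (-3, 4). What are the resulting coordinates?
(1, 1)

Matrix multiplication:
[[1, 1], [1, 1]] × [-3, 4]ᵀ
= [1×-3 + 1×4, 1×-3 + 1×4]ᵀ
= [1.0000, 1.0000]ᵀ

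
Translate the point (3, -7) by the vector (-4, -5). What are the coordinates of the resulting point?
(-1, -12)

Translation by (-4, -5):
x' = 3 + -4 = -1
y' = -7 + -5 = -12
Homogeneous matrix: [[1, 0, -4], [0, 1, -5], [0, 0, 1]]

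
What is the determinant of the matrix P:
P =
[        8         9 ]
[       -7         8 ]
det(P) = 127

For a 2×2 matrix [[a, b], [c, d]], det = a*d - b*c.
det(P) = (8)*(8) - (9)*(-7) = 64 + 63 = 127.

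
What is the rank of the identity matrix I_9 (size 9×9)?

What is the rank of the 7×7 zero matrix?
rank(I_9) = 9, rank(0) = 0

The identity I_9 has 9 columns that are the standard basis vectors e_1, …, e_9. These are linearly independent, so all 9 columns are pivots and rank(I_9) = 9.
The 7×7 zero matrix has every entry zero, so every row is the zero row and there are no pivots; rank(0) = 0.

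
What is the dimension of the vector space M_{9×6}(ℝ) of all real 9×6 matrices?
Dimension = 54

A real 9×6 matrix is determined by its 9·6 = 54 independent entries.
A standard basis is {E_ij : 1 ≤ i ≤ 9, 1 ≤ j ≤ 6}, where E_ij has a 1 in position (i, j) and 0 elsewhere — there are 54 such matrices, and they are linearly independent and span M_{9×6}(ℝ).
Therefore dim(M_{9×6}(ℝ)) = 54.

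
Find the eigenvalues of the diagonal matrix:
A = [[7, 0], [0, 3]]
λ₁ = 7, λ₂ = 3

The characteristic polynomial of A is det(A - λI) = (7 - λ)(3 - λ) = 0.
The roots are λ = 7 and λ = 3, so the eigenvalues are the diagonal entries.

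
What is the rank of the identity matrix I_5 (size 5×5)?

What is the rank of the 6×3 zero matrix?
rank(I_5) = 5, rank(0) = 0

The identity I_5 has 5 columns that are the standard basis vectors e_1, …, e_5. These are linearly independent, so all 5 columns are pivots and rank(I_5) = 5.
The 6×3 zero matrix has every entry zero, so every row is the zero row and there are no pivots; rank(0) = 0.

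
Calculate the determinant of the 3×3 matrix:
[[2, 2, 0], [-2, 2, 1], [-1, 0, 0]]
-2

Expansion along first row:
det = 2·det([[2,1],[0,0]]) - 2·det([[-2,1],[-1,0]]) + 0·det([[-2,2],[-1,0]])
    = 2·(2·0 - 1·0) - 2·(-2·0 - 1·-1) + 0·(-2·0 - 2·-1)
    = 2·0 - 2·1 + 0·2
    = 0 + -2 + 0 = -2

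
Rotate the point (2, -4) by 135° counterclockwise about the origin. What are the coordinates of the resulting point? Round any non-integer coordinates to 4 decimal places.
(1.4142, 4.2426)

Rotation matrix R(θ) = [[cos θ, -sin θ], [sin θ, cos θ]]; for θ = 135°:
R = [[-√2/2, -√2/2], [√2/2, -√2/2]]
Result: R × [2, -4]ᵀ = [-√2/2·2 + (-√2/2)·-4, √2/2·2 + (-√2/2)·-4]ᵀ = (1.4142, 4.2426)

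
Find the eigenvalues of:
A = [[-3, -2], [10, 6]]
λ = 1, 2

Solve det(A - λI) = 0. For a 2×2 matrix this is λ² - (trace)λ + det = 0.
trace(A) = -3 + 6 = 3.
det(A) = (-3)*(6) - (-2)*(10) = -18 + 20 = 2.
Characteristic equation: λ² - (3)λ + (2) = 0.
Discriminant: (3)² - 4*(2) = 9 - 8 = 1.
Roots: λ = (3 ± √1) / 2 = 1, 2.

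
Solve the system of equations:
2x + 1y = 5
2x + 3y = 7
x = 2, y = 1

Use elimination (row reduction):
Equation 1: 2x + 1y = 5.
Equation 2: 2x + 3y = 7.
Multiply Eq1 by 2 and Eq2 by 2: 4x + 2y = 10;  4x + 6y = 14.
Subtract: (4)y = 4, so y = 1.
Back-substitute into Eq1: 2x + 1*(1) = 5, so x = 2.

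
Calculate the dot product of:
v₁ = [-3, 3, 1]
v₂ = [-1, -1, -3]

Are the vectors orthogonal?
-3, No

The dot product is the sum of products of corresponding components.
v₁·v₂ = (-3)*(-1) + (3)*(-1) + (1)*(-3) = 3 - 3 - 3 = -3.
Two vectors are orthogonal iff their dot product is 0; here the dot product is -3, so the vectors are not orthogonal.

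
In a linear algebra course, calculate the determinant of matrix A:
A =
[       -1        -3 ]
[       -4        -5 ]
det(A) = -7

For a 2×2 matrix [[a, b], [c, d]], det = a*d - b*c.
det(A) = (-1)*(-5) - (-3)*(-4) = 5 - 12 = -7.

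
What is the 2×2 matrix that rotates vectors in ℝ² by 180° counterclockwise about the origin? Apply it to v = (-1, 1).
R = [[-1, 0], [0, -1]]; R·v = (1, -1)

A counterclockwise rotation by angle θ in ℝ² has matrix R(θ) = [[cos θ, -sin θ], [sin θ, cos θ]].
For θ = 180°: cos θ = -1, sin θ = 0.
R(180°) = [[-1, 0], [0, -1]].
R·v = [-1·-1 + (0)·1, 0·-1 + -1·1] = (1, -1).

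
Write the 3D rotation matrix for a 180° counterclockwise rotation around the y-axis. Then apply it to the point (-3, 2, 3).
R = [[-1, 0, 0], [0, 1, 0], [0, 0, -1]]; R·(-3, 2, 3) = (3, 2, -3)

Rotation matrix for 180° around y-axis:
cos(180°) = -1, sin(180°) = 0
R = [[-1, 0, 0], [0, 1, 0], [0, 0, -1]]
Apply to (-3, 2, 3): R·[-3, 2, 3]ᵀ = (3, 2, -3)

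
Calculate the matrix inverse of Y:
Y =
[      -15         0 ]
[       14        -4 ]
det(Y) = 60
Y⁻¹ =
[    -1/15         0 ]
[    -7/30      -1/4 ]

For a 2×2 matrix Y = [[a, b], [c, d]] with det(Y) ≠ 0, Y⁻¹ = (1/det(Y)) * [[d, -b], [-c, a]].
det(Y) = (-15)*(-4) - (0)*(14) = 60 - 0 = 60.
Y⁻¹ = (1/60) * [[-4, 0], [-14, -15]].
Dividing each entry by 60 and reducing:
Y⁻¹ =
[    -1/15         0 ]
[    -7/30      -1/4 ]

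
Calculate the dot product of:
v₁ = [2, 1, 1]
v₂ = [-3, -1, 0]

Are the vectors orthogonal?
-7, No

The dot product is the sum of products of corresponding components.
v₁·v₂ = (2)*(-3) + (1)*(-1) + (1)*(0) = -6 - 1 + 0 = -7.
Two vectors are orthogonal iff their dot product is 0; here the dot product is -7, so the vectors are not orthogonal.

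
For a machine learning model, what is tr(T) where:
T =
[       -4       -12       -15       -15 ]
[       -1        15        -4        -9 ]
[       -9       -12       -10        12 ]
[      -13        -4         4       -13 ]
tr(T) = -4 + 15 - 10 - 13 = -12

The trace of a square matrix is the sum of its diagonal entries.
Diagonal entries of T: T[0][0] = -4, T[1][1] = 15, T[2][2] = -10, T[3][3] = -13.
tr(T) = -4 + 15 - 10 - 13 = -12.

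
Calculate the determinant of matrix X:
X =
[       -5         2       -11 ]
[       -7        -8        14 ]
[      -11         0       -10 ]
det(X) = 120

Expand along row 0 (cofactor expansion): det(X) = a*(e*i - f*h) - b*(d*i - f*g) + c*(d*h - e*g), where the 3×3 is [[a, b, c], [d, e, f], [g, h, i]].
Minor M_00 = (-8)*(-10) - (14)*(0) = 80 - 0 = 80.
Minor M_01 = (-7)*(-10) - (14)*(-11) = 70 + 154 = 224.
Minor M_02 = (-7)*(0) - (-8)*(-11) = 0 - 88 = -88.
det(X) = (-5)*(80) - (2)*(224) + (-11)*(-88) = -400 - 448 + 968 = 120.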